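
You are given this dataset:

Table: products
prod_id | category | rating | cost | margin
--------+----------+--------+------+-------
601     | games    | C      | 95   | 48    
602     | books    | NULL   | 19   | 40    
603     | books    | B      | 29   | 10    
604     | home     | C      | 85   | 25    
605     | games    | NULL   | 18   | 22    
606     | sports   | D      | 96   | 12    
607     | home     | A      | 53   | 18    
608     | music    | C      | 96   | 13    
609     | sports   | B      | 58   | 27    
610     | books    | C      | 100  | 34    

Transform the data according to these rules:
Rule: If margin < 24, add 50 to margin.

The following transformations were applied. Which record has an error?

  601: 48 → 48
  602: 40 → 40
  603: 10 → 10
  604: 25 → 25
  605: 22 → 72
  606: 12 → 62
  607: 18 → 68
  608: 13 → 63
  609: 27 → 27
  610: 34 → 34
Record 603 has an error. The correct transformed value should be 60, not 10.

Step 1: Check each record against the rule
Step 2: Record 603 has margin = 10
Step 3: Since 10 < 24, the bonus should have been applied
Step 4: Correct value = 60, but claimed value = 10
Conclusion: Record 603 has the error.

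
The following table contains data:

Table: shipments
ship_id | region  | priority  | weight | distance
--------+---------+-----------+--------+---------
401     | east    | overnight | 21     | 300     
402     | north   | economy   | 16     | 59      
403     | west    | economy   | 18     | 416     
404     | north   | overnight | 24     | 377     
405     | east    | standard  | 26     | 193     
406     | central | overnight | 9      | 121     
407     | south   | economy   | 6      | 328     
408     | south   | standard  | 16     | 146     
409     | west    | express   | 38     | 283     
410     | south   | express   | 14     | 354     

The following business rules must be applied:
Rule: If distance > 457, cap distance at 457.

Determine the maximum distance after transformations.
416

Step 1: Original maximum distance = 416
Step 2: Check cap of 457 against maximum
Step 3: No records exceed the cap (max 416 <= cap 457), so no capping applies
Step 4: Maximum after transformation = 416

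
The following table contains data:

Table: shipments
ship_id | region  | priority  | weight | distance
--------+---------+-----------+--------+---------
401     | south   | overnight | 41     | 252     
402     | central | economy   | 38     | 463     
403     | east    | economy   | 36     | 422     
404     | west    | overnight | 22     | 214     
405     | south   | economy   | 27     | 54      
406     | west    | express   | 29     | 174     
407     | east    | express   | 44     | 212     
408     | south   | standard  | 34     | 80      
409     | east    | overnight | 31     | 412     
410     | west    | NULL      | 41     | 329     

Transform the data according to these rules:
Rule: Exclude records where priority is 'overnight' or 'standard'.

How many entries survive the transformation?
6

Step 1: Count records to exclude
  - 3 (overnight) + 1 (standard) = 4 records
Step 2: Total records: 10
Step 3: Remaining = 10 - 4 = 6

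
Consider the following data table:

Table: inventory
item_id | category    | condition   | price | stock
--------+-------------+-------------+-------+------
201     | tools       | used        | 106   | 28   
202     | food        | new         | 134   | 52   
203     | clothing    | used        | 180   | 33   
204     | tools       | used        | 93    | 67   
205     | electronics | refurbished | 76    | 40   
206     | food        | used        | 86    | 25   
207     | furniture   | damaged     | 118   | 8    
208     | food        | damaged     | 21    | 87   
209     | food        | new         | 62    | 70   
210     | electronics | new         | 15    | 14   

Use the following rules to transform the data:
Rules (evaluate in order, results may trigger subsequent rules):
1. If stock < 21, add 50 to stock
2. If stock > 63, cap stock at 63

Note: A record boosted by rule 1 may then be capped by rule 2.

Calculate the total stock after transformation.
488

Step 1: Apply rule 1 to records with stock < 21
  - 2 records get bonus of 50
  - Of these, 1 records then exceed 63 and get capped
Step 2: Apply rule 2 to records with stock > 63
  - 3 records (original) are capped
Step 3: Calculate final sum = 488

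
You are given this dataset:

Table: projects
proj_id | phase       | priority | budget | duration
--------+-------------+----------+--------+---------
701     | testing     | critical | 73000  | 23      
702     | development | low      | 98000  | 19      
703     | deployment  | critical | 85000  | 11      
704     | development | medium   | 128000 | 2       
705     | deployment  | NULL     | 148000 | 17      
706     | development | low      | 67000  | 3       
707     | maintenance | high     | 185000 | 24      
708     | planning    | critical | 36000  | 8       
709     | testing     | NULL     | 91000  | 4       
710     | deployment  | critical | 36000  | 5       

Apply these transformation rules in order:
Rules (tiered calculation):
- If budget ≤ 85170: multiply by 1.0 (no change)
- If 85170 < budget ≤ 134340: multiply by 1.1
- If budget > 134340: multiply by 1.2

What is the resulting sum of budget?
1045300.0

Step 1: Tier 1 (budget ≤ 85170): 5 records, sum = 297000 × 1.0 = 297000.0
Step 2: Tier 2 (85170 < budget ≤ 134340): 3 records, sum = 317000 × 1.1 = 348700.0
Step 3: Tier 3 (budget > 134340): 2 records, sum = 333000 × 1.2 = 399600.0
Step 4: Final sum = 297000.0 + 348700.0 + 399600.0 = 1045300.0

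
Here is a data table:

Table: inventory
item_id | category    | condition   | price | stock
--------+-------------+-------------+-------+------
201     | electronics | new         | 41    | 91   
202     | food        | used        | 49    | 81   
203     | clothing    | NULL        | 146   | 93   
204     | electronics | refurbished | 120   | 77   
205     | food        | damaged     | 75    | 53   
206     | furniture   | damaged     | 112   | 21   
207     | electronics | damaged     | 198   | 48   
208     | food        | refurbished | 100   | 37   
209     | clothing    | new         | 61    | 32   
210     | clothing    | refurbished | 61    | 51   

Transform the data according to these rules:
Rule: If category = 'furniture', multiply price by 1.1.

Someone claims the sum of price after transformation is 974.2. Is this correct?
Yes, the result is correct.

Step 1: Calculate the correct sum after transformation
Step 2: Apply multiplier 1.1 to records where category = 'furniture'
Step 3: Correct result = 974.2
Step 4: Claimed result = 974.2
Step 5: 974.2 = 974.2 ✓
Conclusion: The claimed result is correct.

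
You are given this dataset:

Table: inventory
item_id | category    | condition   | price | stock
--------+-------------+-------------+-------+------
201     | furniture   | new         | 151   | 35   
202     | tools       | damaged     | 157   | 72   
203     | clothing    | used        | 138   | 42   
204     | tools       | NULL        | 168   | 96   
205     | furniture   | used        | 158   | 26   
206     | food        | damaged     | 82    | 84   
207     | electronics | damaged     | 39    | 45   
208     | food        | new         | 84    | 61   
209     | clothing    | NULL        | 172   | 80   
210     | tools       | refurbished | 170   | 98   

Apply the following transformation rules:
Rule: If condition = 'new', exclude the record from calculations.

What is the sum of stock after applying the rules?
543

Step 1: Identify records where condition = 'new'
Step 2: The excluded records sum to 96
Step 3: Original total stock = 639
Step 4: Remaining total = 639 - 96 = 543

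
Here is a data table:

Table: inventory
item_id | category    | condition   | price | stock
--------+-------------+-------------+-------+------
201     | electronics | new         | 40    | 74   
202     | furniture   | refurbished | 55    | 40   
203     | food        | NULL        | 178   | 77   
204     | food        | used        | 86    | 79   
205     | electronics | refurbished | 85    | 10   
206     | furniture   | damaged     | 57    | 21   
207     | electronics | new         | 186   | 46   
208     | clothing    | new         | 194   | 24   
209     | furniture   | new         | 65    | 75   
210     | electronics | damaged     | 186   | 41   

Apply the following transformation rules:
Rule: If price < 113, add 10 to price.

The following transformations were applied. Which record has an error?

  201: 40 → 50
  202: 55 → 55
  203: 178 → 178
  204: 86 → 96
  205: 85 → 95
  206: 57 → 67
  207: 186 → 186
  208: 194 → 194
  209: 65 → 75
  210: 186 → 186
Record 202 has an error. The correct transformed value should be 65, not 55.

Step 1: Check each record against the rule
Step 2: Record 202 has price = 55
Step 3: Since 55 < 113, the bonus should have been applied
Step 4: Correct value = 65, but claimed value = 55
Conclusion: Record 202 has the error.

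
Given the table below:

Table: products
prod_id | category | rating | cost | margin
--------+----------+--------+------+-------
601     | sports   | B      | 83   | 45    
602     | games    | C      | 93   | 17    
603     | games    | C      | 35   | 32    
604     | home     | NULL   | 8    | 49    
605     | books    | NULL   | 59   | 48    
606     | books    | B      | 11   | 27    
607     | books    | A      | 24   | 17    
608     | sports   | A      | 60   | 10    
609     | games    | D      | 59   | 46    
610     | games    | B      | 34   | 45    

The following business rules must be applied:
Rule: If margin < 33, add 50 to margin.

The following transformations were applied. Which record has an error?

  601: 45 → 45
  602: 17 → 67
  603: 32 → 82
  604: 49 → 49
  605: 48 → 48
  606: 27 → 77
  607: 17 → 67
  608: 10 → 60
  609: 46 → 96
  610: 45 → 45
Record 609 has an error. The correct transformed value should be 46, not 96.

Step 1: Check each record against the rule
Step 2: Record 609 has margin = 46
Step 3: Since 46 >= 33, the bonus should not have been applied
Step 4: Correct value = 46, but claimed value = 96
Conclusion: Record 609 has the error.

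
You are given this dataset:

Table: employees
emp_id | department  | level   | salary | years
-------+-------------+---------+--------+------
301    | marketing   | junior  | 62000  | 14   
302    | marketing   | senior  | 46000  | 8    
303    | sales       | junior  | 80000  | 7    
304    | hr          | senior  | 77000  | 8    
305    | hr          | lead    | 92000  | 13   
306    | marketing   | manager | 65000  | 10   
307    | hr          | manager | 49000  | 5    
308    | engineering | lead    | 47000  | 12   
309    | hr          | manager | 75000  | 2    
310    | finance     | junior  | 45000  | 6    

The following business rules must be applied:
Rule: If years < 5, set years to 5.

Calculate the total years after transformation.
88

Step 1: 1 records have years < 5
Step 2: These records originally summed to 2
Step 3: After setting to minimum: 1 × 5 = 5
Step 4: Unaffected records sum: 83
Step 5: Final sum = 5 + 83 = 88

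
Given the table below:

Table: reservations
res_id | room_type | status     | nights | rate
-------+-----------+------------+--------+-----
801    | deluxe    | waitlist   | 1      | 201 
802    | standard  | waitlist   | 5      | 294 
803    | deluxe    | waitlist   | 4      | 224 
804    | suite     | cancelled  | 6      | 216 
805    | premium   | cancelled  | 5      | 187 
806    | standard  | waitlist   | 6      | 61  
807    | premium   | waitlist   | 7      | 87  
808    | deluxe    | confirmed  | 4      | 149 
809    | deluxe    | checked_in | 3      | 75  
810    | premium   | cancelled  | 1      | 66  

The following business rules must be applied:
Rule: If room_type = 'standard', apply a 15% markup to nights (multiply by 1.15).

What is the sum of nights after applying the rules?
43.65

Step 1: Records with room_type = 'standard' have total nights = 11
Step 2: Apply multiplier: 11 × 1.15 = 12.65
Step 3: Other records total: 31
Step 4: Final sum = 12.65 + 31 = 43.65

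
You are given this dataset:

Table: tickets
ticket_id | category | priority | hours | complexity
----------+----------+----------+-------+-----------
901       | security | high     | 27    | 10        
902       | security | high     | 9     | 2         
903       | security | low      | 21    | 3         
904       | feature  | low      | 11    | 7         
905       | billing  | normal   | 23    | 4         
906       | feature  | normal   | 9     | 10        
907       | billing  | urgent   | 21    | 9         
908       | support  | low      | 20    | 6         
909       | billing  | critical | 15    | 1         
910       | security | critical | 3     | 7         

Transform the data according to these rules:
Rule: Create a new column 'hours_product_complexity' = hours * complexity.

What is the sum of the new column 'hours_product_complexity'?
955

Step 1: For each record, compute hours * complexity
Example calculations:
  27 * 10 = 270
  9 * 2 = 18
  21 * 3 = 63
  ...
Step 2: Sum all derived values
Step 3: Total = 955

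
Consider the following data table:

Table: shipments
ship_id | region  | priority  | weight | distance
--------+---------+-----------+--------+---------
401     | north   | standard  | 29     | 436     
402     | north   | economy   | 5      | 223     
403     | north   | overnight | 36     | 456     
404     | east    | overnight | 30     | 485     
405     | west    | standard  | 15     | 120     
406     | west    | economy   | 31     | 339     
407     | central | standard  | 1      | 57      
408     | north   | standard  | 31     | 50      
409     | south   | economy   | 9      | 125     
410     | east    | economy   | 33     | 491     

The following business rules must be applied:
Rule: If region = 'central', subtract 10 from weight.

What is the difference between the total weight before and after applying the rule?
10

Step 1: Original sum of weight = 220
Step 2: 1 records have region = 'central'
Step 3: Each affected record changes by -10
Step 4: Total change = 1 × -10 = -10
Step 5: New sum = 220 + -10 = 210
Step 6: Difference = |210 - 220| = 10
        (Sum decreased by 10)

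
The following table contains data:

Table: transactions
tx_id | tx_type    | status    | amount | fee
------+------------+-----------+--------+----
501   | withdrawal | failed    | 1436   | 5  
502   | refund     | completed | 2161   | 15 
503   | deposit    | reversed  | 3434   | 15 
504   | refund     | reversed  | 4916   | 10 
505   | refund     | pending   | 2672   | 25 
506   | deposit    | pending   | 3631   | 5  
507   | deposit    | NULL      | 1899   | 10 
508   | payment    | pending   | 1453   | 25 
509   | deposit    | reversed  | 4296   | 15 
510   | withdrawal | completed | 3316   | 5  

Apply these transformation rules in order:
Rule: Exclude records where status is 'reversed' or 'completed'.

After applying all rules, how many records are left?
5

Step 1: Count records to exclude
  - 3 (reversed) + 2 (completed) = 5 records
Step 2: Total records: 10
Step 3: Remaining = 10 - 5 = 5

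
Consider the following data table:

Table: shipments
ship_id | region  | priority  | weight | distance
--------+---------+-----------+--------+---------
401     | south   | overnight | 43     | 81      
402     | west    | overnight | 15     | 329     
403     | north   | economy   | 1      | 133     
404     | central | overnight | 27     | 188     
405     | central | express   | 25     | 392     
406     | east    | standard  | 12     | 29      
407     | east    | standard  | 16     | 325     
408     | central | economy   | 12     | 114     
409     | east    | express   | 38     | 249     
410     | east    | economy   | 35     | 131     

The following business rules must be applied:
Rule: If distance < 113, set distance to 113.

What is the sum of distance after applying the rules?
2087

Step 1: 2 records have distance < 113
Step 2: These records originally summed to 110
Step 3: After setting to minimum: 2 × 113 = 226
Step 4: Unaffected records sum: 1861
Step 5: Final sum = 226 + 1861 = 2087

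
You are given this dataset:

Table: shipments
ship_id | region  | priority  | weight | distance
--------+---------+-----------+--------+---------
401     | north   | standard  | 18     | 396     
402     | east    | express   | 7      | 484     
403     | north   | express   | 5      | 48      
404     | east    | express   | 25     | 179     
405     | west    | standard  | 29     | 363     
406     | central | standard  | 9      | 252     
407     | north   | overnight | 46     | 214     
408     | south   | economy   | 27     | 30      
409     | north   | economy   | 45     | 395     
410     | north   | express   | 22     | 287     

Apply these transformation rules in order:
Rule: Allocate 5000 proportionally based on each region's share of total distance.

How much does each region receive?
central: 475.83, east: 1251.89, north: 2530.21, south: 56.65, west: 685.42

Step 1: Calculate total distance = 2648
Step 2: Calculate each region's proportion:
  central: 252/2648 = 9.52% → 475.83
  east: 663/2648 = 25.04% → 1251.89
  north: 1340/2648 = 50.60% → 2530.21
  south: 30/2648 = 1.13% → 56.65
  west: 363/2648 = 13.71% → 685.42
Step 3: Verify: sum of allocations ≈ 5000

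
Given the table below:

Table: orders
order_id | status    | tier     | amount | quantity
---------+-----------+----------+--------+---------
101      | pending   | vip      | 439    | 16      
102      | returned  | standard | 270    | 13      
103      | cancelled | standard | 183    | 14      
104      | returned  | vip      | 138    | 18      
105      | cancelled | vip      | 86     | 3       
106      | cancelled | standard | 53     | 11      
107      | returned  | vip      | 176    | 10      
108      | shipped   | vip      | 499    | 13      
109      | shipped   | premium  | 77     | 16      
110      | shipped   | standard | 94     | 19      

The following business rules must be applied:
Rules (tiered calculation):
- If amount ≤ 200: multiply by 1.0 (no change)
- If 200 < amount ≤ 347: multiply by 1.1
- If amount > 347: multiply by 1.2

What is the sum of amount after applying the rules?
2229.6

Step 1: Tier 1 (amount ≤ 200): 7 records, sum = 807 × 1.0 = 807.0
Step 2: Tier 2 (200 < amount ≤ 347): 1 records, sum = 270 × 1.1 = 297.0
Step 3: Tier 3 (amount > 347): 2 records, sum = 938 × 1.2 = 1125.6
Step 4: Final sum = 807.0 + 297.0 + 1125.6 = 2229.6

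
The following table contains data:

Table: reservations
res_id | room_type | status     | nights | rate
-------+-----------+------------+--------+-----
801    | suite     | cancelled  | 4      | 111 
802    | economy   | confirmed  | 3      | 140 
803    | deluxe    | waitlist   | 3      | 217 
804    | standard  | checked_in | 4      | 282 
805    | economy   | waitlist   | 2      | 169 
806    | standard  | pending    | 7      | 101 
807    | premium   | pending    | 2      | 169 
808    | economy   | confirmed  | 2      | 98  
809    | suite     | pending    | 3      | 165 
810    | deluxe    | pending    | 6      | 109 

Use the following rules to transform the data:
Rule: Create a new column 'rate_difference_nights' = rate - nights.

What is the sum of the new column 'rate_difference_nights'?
1525

Step 1: For each record, compute rate - nights
Example calculations:
  111 - 4 = 107
  140 - 3 = 137
  217 - 3 = 214
  ...
Step 2: Sum all derived values
Step 3: Total = 1525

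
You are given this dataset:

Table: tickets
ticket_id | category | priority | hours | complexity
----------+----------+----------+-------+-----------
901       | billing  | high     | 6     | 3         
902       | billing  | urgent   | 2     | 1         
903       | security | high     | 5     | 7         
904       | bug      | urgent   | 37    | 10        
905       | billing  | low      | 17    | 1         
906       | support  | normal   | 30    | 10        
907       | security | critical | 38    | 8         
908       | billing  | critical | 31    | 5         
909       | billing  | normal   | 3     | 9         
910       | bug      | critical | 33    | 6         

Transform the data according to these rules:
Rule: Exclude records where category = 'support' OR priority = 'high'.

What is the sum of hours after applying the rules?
161

Step 1: Find records where category = 'support' OR priority = 'high'
Step 2: 3 records match, summing to 41
Step 3: Original sum: 202
Step 4: Remaining sum = 202 - 41 = 161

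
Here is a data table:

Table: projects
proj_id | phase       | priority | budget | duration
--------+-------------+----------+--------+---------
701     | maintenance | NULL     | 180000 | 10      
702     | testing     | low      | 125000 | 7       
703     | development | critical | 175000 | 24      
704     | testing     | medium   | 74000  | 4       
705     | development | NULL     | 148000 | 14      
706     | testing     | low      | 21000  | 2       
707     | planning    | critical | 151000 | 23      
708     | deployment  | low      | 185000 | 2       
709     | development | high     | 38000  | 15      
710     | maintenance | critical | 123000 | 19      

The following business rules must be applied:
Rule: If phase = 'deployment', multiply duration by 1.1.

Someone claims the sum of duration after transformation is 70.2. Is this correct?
No, the correct result is 120.2.

Step 1: Calculate the correct sum after transformation
Step 2: Apply multiplier 1.1 to records where phase = 'deployment'
Step 3: Correct result = 120.2
Step 4: Claimed result = 70.2
Step 5: 120.2 ≠ 70.2
Conclusion: The claimed result is incorrect. The correct answer is 120.2.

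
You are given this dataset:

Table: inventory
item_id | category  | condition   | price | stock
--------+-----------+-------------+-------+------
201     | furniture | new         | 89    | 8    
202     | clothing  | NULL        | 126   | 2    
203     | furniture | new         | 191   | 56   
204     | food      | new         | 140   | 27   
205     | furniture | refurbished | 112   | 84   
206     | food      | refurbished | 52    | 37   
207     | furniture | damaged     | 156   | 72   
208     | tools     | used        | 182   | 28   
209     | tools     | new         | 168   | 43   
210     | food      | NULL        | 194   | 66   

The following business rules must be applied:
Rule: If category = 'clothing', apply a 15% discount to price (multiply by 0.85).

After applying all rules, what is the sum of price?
1391.1

Step 1: Records with category = 'clothing' have total price = 126
Step 2: Apply multiplier: 126 × 0.85 = 107.1
Step 3: Other records total: 1284
Step 4: Final sum = 107.1 + 1284 = 1391.1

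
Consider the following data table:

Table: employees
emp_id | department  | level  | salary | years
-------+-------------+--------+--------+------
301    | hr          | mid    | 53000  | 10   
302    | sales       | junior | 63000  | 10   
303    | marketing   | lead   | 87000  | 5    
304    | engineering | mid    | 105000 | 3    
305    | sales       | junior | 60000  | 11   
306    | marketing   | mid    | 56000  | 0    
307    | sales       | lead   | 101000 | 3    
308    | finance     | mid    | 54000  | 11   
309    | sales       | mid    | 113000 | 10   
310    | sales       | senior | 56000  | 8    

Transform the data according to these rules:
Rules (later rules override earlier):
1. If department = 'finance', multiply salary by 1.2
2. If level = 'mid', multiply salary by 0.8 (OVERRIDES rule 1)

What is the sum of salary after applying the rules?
671800.0

Step 1: Rule 2 takes priority for records with level = 'mid'
  - 5 records: 381000 × 0.8 = 304800.0
Step 2: Rule 1 applies to remaining records with department = 'finance'
  - 0 records: 0 × 1.2 = 0.0
Step 3: Other records unchanged: 367000
Step 4: Final sum = 304800.0 + 0.0 + 367000 = 671800.0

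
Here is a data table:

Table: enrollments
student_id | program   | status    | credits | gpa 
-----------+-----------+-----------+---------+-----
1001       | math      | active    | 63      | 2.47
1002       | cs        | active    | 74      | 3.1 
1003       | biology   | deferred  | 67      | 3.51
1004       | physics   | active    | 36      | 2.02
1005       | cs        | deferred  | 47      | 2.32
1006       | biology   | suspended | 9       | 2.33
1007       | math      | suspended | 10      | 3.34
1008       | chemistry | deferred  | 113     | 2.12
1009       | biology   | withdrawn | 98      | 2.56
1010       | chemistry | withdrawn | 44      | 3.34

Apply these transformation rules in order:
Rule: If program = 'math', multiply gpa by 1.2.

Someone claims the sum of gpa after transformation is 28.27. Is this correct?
Yes, the result is correct.

Step 1: Calculate the correct sum after transformation
Step 2: Apply multiplier 1.2 to records where program = 'math'
Step 3: Correct result = 28.27
Step 4: Claimed result = 28.27
Step 5: 28.27 = 28.27 ✓
Conclusion: The claimed result is correct.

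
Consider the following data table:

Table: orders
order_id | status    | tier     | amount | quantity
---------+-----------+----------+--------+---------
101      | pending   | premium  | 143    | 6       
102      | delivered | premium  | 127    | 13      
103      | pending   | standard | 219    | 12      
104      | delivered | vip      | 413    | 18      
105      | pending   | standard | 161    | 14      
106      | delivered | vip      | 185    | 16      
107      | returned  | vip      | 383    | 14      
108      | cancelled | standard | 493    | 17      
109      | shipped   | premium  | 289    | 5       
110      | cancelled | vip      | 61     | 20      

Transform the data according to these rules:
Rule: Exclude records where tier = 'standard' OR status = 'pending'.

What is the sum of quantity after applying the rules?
86

Step 1: Find records where tier = 'standard' OR status = 'pending'
Step 2: 4 records match, summing to 49
Step 3: Original sum: 135
Step 4: Remaining sum = 135 - 49 = 86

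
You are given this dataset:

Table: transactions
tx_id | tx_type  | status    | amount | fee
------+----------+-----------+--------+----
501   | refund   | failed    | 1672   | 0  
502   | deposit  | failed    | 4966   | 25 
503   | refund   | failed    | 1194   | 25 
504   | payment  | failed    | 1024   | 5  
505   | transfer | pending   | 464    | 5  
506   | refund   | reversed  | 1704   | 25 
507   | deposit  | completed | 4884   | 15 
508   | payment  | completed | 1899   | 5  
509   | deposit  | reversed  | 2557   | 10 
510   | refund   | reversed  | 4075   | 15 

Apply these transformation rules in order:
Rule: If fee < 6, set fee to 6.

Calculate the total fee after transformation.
139

Step 1: 4 records have fee < 6
Step 2: These records originally summed to 15
Step 3: After setting to minimum: 4 × 6 = 24
Step 4: Unaffected records sum: 115
Step 5: Final sum = 24 + 115 = 139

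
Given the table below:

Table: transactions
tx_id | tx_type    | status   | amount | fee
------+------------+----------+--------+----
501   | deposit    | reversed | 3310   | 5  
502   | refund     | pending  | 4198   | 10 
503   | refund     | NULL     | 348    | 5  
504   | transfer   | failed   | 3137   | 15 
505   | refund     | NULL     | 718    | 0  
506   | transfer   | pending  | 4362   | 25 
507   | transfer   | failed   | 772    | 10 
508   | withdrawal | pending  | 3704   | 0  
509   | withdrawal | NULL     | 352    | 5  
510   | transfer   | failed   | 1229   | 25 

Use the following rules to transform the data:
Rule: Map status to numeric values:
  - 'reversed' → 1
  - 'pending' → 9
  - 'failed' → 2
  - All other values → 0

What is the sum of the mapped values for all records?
34

Step 1: Apply mapping to each record
Step 2: Count by status:
  'reversed': 1 records × 1 = 1
  'pending': 3 records × 9 = 27
  'failed': 3 records × 2 = 6
Step 3: Sum all mapped values = 34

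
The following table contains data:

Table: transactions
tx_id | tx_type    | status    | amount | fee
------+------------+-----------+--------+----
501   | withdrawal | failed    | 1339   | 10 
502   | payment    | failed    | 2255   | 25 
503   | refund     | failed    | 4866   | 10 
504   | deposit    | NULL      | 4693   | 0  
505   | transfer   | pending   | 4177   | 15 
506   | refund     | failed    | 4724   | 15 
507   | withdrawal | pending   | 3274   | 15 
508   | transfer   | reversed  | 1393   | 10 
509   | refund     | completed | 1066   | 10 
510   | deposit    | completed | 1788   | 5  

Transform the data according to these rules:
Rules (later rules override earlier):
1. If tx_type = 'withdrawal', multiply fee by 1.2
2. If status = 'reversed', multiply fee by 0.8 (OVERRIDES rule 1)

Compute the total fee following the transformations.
118.0

Step 1: Rule 2 takes priority for records with status = 'reversed'
  - 1 records: 10 × 0.8 = 8.0
Step 2: Rule 1 applies to remaining records with tx_type = 'withdrawal'
  - 2 records: 25 × 1.2 = 30.0
Step 3: Other records unchanged: 80
Step 4: Final sum = 8.0 + 30.0 + 80 = 118.0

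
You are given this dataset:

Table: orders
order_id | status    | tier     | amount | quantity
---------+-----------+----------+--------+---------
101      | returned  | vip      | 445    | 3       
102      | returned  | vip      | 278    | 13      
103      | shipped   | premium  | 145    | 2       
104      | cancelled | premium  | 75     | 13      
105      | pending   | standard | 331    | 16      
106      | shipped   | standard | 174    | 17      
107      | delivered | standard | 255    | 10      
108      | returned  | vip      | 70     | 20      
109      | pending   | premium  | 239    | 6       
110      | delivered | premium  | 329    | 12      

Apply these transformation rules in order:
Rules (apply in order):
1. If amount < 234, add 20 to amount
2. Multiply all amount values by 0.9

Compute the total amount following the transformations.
2178.9

Step 1: Apply Rule 1 - Add 20 to records with amount < 234
  - 4 records affected: 464 + (4 × 20) = 544
  - Unaffected records: 1877
  - Sum after Rule 1: 2421
Step 2: Apply Rule 2 - Multiply all by 0.9
  - 2421 × 0.9 = 2178.9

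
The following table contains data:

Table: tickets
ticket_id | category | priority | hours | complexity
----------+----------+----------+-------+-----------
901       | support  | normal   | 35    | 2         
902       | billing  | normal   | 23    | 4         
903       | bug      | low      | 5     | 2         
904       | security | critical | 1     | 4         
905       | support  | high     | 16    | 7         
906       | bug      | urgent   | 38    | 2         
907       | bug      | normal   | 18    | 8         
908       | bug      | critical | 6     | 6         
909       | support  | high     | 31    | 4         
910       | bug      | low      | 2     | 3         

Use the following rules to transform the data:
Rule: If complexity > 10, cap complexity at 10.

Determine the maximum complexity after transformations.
8

Step 1: Original maximum complexity = 8
Step 2: Check cap of 10 against maximum
Step 3: No records exceed the cap (max 8 <= cap 10), so no capping applies
Step 4: Maximum after transformation = 8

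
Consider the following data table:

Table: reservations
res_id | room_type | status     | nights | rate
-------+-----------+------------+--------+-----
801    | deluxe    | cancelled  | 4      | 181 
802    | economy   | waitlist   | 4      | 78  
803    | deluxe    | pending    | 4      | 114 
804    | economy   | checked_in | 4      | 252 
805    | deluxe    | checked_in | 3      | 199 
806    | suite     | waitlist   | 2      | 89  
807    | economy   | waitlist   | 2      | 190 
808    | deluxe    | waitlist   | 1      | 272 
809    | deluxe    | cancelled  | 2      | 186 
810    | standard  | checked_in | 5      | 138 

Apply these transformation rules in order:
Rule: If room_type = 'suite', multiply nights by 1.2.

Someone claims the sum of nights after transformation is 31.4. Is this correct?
Yes, the result is correct.

Step 1: Calculate the correct sum after transformation
Step 2: Apply multiplier 1.2 to records where room_type = 'suite'
Step 3: Correct result = 31.4
Step 4: Claimed result = 31.4
Step 5: 31.4 = 31.4 ✓
Conclusion: The claimed result is correct.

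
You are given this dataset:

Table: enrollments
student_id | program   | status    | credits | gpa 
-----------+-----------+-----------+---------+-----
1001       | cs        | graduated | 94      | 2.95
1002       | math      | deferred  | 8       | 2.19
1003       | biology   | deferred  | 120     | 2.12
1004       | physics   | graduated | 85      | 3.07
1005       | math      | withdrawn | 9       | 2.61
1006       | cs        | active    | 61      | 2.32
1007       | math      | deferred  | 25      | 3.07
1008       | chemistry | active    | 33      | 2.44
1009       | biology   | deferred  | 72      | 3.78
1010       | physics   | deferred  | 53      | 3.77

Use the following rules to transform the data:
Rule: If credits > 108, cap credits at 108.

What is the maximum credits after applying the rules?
108

Step 1: Original maximum credits = 120
Step 2: Apply cap at 108
Step 3: 1 records had credits > 108 and were capped
Step 4: Maximum after transformation = 108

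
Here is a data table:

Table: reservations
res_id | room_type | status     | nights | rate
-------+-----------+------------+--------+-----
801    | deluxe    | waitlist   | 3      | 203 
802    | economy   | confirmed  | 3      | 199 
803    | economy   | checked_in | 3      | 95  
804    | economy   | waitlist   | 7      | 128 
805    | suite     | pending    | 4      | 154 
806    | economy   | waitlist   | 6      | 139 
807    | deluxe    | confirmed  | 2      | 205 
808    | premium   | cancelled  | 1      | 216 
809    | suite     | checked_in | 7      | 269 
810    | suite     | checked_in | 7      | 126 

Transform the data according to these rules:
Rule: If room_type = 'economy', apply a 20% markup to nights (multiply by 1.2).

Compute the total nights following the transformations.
46.8

Step 1: Records with room_type = 'economy' have total nights = 19
Step 2: Apply multiplier: 19 × 1.2 = 22.8
Step 3: Other records total: 24
Step 4: Final sum = 22.8 + 24 = 46.8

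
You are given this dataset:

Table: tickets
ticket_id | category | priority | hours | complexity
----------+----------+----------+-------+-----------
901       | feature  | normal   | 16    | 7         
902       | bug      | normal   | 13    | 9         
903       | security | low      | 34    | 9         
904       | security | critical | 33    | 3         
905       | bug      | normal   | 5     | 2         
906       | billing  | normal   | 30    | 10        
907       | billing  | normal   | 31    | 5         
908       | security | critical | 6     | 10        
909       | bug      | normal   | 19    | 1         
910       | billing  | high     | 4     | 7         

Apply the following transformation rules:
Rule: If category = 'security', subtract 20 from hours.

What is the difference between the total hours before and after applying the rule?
60

Step 1: Original sum of hours = 191
Step 2: 3 records have category = 'security'
Step 3: Each affected record changes by -20
Step 4: Total change = 3 × -20 = -60
Step 5: New sum = 191 + -60 = 131
Step 6: Difference = |131 - 191| = 60
        (Sum decreased by 60)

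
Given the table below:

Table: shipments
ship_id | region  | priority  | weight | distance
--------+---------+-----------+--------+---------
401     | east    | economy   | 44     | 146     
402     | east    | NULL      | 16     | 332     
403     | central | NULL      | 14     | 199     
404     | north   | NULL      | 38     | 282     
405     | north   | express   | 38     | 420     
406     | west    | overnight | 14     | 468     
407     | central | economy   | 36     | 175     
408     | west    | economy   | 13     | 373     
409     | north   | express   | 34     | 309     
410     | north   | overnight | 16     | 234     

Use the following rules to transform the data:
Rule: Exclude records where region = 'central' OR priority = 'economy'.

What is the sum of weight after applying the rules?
156

Step 1: Find records where region = 'central' OR priority = 'economy'
Step 2: 4 records match, summing to 107
Step 3: Original sum: 263
Step 4: Remaining sum = 263 - 107 = 156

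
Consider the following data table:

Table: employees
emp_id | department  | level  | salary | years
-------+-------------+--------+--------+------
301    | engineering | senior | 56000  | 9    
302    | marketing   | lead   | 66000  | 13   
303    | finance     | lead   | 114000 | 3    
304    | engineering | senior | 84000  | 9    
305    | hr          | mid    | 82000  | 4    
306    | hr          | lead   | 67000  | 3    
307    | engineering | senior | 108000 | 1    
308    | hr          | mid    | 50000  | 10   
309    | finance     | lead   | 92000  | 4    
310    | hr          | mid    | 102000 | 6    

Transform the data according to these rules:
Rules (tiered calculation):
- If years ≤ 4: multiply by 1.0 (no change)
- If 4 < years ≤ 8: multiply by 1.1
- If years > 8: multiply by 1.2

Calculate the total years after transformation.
70.8

Step 1: Tier 1 (years ≤ 4): 5 records, sum = 15 × 1.0 = 15.0
Step 2: Tier 2 (4 < years ≤ 8): 1 records, sum = 6 × 1.1 = 6.6
Step 3: Tier 3 (years > 8): 4 records, sum = 41 × 1.2 = 49.2
Step 4: Final sum = 15.0 + 6.6 + 49.2 = 70.8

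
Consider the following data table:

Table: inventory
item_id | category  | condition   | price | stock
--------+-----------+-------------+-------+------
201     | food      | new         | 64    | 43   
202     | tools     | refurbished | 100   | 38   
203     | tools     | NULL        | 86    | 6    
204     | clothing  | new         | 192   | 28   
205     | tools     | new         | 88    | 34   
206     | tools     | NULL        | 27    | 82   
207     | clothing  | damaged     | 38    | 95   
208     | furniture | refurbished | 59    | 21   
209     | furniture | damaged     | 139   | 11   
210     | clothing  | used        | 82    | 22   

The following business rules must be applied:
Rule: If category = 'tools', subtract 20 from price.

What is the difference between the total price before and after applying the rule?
80

Step 1: Original sum of price = 875
Step 2: 4 records have category = 'tools'
Step 3: Each affected record changes by -20
Step 4: Total change = 4 × -20 = -80
Step 5: New sum = 875 + -80 = 795
Step 6: Difference = |795 - 875| = 80
        (Sum decreased by 80)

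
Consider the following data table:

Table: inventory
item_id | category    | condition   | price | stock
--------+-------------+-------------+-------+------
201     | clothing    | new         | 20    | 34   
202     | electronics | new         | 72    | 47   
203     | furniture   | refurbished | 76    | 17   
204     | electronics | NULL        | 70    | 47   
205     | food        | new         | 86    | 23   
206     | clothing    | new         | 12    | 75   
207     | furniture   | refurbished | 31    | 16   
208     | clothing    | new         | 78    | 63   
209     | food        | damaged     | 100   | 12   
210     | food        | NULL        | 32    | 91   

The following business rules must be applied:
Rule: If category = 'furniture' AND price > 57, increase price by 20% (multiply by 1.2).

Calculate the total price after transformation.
592.2

Step 1: Find records where category = 'furniture' AND price > 57
Step 2: 1 records match, summing to 76
Step 3: After multiplier: 76 × 1.2 = 91.2
Step 4: Unaffected records sum: 501
Step 5: Final sum = 91.2 + 501 = 592.2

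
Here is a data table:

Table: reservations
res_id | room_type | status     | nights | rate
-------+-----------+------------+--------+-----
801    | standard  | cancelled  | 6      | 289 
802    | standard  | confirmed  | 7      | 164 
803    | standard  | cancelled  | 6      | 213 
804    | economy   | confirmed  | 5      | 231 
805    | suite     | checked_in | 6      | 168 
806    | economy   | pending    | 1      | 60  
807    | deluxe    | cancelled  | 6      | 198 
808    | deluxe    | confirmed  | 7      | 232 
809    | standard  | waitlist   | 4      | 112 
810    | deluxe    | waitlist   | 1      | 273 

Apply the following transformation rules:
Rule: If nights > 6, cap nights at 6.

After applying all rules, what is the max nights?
6

Step 1: Original maximum nights = 7
Step 2: Apply cap at 6
Step 3: 2 records had nights > 6 and were capped
Step 4: Maximum after transformation = 6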